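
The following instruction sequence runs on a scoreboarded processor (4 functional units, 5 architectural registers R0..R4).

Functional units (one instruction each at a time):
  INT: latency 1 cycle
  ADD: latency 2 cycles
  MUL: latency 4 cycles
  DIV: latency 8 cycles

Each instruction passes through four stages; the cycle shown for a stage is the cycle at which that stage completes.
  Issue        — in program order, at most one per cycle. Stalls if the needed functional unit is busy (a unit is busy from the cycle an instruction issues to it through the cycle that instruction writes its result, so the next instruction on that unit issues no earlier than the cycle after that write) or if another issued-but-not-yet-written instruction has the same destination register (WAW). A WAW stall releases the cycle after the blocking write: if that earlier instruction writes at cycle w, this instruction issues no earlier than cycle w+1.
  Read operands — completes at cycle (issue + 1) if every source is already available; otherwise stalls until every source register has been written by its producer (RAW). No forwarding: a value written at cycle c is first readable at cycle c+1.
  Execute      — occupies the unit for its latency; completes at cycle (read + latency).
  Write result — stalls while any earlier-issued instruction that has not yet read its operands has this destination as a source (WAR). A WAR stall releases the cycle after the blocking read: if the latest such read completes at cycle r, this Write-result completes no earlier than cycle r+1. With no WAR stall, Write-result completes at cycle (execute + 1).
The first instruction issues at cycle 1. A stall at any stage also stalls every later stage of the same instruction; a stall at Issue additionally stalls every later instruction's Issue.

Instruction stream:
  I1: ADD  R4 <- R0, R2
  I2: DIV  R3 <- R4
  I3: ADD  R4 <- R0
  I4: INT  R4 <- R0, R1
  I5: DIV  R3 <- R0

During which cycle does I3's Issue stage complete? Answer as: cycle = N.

cycle = 6

c1: I1 dispatched to ADD
c2: I1 operands ready | I2 dispatched to DIV
c4: I1 complete
c5: R4←I1
c6: I2 operands ready | I3 dispatched to ADD
c7: I3 operands ready
c9: I3 complete
c10: R4←I3
c11: I4 dispatched to INT
c12: I4 operands ready
c13: I4 complete
c14: I2 complete | R4←I4
c15: R3←I2
c16: I5 dispatched to DIV
c17: I5 operands ready
c25: I5 complete
c26: R3←I5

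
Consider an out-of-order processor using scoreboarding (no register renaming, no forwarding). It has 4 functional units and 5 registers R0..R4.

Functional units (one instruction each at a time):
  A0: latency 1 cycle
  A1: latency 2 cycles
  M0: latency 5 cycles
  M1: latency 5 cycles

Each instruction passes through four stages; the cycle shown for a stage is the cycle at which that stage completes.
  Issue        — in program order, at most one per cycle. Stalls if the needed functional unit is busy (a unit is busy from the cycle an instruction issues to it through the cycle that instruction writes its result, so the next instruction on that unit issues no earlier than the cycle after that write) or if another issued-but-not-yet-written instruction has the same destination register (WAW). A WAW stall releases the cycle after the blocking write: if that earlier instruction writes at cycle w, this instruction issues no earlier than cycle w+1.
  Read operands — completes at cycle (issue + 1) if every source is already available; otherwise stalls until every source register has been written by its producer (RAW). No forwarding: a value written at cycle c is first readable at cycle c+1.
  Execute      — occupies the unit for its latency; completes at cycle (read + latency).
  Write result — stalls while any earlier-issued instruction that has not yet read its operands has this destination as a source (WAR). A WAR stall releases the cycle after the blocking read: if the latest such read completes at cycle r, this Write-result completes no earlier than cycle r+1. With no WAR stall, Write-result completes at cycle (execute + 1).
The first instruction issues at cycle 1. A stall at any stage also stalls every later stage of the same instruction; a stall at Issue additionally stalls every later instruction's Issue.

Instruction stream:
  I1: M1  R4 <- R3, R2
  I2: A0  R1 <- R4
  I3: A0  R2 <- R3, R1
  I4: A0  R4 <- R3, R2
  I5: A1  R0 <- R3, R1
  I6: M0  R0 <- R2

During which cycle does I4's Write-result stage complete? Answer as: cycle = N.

c1: I1 dispatched to M1
c2: I1 operands ready, I2 dispatched to A0
c7: I1 complete
c8: R4←I1
c9: I2 operands ready
c10: I2 complete
c11: R1←I2
c12: I3 dispatched to A0
c13: I3 operands ready
c14: I3 complete
c15: R2←I3
c16: I4 dispatched to A0
c17: I4 operands ready, I5 dispatched to A1
c18: I4 complete, I5 operands ready
c19: R4←I4
c20: I5 complete
c21: R0←I5
c22: I6 dispatched to M0
c23: I6 operands ready
c28: I6 complete
c29: R0←I6

cycle = 19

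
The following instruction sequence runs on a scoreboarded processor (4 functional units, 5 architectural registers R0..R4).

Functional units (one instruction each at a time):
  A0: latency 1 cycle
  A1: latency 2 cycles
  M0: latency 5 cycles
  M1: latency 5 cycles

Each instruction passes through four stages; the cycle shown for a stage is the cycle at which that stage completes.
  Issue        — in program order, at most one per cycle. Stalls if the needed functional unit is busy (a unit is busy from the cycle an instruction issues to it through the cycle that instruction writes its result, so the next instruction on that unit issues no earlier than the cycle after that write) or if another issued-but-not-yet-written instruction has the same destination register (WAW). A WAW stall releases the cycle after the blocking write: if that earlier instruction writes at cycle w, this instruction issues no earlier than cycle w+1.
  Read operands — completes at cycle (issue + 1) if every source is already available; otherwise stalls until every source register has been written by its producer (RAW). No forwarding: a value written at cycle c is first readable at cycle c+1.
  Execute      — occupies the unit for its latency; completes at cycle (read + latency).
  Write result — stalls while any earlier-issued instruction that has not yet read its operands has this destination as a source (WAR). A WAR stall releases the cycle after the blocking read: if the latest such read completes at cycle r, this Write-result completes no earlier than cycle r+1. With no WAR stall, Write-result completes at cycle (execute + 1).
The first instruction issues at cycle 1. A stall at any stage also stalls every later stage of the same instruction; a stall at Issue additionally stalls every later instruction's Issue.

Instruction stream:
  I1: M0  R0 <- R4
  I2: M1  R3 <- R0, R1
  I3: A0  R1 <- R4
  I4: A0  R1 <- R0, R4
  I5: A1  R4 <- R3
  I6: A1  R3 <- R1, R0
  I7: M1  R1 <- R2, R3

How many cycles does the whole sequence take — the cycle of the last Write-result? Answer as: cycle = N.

[1] I1 issues→M0
[2] I1 reads | I2 issues→M1
[3] I3 issues→A0
[4] I3 reads
[5] I3 exec-done
[7] I1 exec-done
[8] I1 writes R0
[9] I2 reads
[10] I3 writes R1
[11] I4 issues→A0
[12] I4 reads | I5 issues→A1
[13] I4 exec-done
[14] I2 exec-done | I4 writes R1
[15] I2 writes R3
[16] I5 reads
[18] I5 exec-done
[19] I5 writes R4
[20] I6 issues→A1
[21] I6 reads | I7 issues→M1
[23] I6 exec-done
[24] I6 writes R3
[25] I7 reads
[30] I7 exec-done
[31] I7 writes R1

cycle = 31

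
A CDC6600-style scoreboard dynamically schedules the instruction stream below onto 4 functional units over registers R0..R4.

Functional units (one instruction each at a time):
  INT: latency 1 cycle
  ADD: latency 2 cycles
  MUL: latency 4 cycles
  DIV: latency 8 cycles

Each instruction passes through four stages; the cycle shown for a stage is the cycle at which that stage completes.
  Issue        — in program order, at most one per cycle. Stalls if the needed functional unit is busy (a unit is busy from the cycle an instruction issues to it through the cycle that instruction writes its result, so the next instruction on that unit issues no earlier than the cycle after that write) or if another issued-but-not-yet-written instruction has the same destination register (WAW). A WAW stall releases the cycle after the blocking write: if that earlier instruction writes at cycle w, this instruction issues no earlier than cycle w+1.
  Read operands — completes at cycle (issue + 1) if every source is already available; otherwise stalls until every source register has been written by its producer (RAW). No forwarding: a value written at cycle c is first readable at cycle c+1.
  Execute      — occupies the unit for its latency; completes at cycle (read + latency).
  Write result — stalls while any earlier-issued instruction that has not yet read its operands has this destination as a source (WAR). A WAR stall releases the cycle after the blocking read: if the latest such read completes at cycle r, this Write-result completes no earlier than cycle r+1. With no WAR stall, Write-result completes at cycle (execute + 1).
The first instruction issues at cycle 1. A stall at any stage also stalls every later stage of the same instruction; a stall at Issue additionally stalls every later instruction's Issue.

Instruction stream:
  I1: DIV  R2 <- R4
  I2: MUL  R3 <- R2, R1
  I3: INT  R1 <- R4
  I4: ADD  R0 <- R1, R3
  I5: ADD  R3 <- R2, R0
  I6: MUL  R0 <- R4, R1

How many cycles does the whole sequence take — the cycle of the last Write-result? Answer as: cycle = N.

cycle = 29

I1: IS=1 RO=2 EX=10 WR=11
I2: IS=2 RO=12 EX=16 WR=17  [RAW R2: wait I1 write@11]
I3: IS=3 RO=4 EX=5 WR=13  [WAR R1: wait I2 read@12]
I4: IS=4 RO=18 EX=20 WR=21  [RAW R3: wait I2 write@17]
I5: IS=22 RO=23 EX=25 WR=26  [struct: ADD busy until I4 writes@21]
I6: IS=23 RO=24 EX=28 WR=29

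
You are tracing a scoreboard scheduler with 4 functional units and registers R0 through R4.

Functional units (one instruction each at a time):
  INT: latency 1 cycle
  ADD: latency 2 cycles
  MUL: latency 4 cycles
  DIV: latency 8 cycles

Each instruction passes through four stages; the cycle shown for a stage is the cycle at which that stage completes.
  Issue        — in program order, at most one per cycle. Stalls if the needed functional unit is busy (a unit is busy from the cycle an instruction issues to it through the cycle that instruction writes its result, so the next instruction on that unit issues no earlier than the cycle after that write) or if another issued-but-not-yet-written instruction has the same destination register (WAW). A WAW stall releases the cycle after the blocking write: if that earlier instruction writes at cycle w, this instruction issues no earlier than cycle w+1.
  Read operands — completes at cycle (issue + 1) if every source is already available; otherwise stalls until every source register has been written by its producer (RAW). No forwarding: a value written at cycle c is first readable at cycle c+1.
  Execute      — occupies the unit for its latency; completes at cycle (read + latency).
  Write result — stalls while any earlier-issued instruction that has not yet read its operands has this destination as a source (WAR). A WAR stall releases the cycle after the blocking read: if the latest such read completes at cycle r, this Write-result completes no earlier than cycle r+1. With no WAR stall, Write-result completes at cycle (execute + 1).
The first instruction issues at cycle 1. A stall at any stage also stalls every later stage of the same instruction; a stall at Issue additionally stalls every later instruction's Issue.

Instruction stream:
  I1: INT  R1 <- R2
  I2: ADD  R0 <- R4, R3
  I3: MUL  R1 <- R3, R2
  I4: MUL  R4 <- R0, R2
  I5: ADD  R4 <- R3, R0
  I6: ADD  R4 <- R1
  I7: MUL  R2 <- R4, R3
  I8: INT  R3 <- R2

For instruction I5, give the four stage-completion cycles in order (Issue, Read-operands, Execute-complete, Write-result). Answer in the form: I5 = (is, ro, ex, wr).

I5 = (19, 20, 22, 23)

c1: I1 dispatched to INT
c2: I1 operands ready, I2 dispatched to ADD
c3: I1 complete, I2 operands ready
c4: R1←I1
c5: I2 complete, I3 dispatched to MUL
c6: R0←I2, I3 operands ready
c10: I3 complete
c11: R1←I3
c12: I4 dispatched to MUL
c13: I4 operands ready
c17: I4 complete
c18: R4←I4
c19: I5 dispatched to ADD
c20: I5 operands ready
c22: I5 complete
c23: R4←I5
c24: I6 dispatched to ADD
c25: I6 operands ready, I7 dispatched to MUL
c26: I8 dispatched to INT
c27: I6 complete
c28: R4←I6
c29: I7 operands ready
c33: I7 complete
c34: R2←I7
c35: I8 operands ready
c36: I8 complete
c37: R3←I8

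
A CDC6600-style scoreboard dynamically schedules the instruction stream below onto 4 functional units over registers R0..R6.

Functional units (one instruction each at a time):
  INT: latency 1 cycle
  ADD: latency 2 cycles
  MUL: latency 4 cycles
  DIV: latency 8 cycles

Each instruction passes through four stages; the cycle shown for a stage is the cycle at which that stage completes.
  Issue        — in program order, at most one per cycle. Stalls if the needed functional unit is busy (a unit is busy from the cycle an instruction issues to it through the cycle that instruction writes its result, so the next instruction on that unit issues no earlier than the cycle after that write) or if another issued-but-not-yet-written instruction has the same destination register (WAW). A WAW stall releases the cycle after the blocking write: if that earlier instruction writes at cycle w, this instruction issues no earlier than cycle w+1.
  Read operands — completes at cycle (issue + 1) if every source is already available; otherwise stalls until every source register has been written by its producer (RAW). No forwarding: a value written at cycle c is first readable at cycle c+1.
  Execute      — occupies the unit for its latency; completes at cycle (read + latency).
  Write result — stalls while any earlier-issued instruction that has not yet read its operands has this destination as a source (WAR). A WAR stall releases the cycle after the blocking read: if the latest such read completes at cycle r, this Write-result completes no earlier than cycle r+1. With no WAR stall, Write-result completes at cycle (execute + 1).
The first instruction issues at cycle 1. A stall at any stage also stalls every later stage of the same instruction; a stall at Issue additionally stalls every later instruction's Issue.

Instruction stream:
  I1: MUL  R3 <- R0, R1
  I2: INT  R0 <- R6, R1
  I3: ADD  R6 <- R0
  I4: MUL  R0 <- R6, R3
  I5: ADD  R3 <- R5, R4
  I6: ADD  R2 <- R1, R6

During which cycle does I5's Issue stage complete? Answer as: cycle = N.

cycle = 10

c1: I1→MUL
c2: I1 RO, I2→INT
c3: I2 RO, I3→ADD
c4: I2 EX
c5: I2 WR R0
c6: I1 EX, I3 RO
c7: I1 WR R3
c8: I3 EX, I4→MUL
c9: I3 WR R6
c10: I4 RO, I5→ADD
c11: I5 RO
c13: I5 EX
c14: I4 EX, I5 WR R3
c15: I4 WR R0, I6→ADD
c16: I6 RO
c18: I6 EX
c19: I6 WR R2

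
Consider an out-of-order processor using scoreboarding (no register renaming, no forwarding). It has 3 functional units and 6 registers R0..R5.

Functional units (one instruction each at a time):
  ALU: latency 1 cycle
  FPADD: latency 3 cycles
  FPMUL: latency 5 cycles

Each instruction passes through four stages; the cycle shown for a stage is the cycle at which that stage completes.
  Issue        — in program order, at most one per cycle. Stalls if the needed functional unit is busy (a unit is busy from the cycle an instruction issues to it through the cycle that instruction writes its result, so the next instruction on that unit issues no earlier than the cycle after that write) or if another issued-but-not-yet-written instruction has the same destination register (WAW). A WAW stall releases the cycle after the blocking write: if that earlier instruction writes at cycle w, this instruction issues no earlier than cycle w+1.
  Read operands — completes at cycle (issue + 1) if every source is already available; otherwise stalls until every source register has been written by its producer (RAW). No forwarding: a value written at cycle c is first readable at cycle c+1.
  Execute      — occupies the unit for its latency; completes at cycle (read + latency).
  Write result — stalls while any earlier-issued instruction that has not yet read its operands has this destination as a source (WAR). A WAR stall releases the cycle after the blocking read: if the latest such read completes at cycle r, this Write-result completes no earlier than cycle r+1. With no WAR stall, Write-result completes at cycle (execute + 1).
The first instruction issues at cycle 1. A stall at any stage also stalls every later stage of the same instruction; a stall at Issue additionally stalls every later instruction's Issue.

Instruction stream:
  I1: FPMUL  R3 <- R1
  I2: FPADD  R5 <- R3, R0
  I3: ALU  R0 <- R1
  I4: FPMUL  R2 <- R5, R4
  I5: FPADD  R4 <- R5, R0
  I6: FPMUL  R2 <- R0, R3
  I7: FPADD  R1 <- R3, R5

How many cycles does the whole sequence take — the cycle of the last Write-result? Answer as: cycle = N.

cycle 1: I1→FPMUL
cycle 2: I1 RO; I2→FPADD
cycle 3: I3→ALU
cycle 4: I3 RO
cycle 5: I3 EX
cycle 7: I1 EX
cycle 8: I1 WR R3
cycle 9: I2 RO; I4→FPMUL
cycle 10: I3 WR R0
cycle 12: I2 EX
cycle 13: I2 WR R5
cycle 14: I4 RO; I5→FPADD
cycle 15: I5 RO
cycle 18: I5 EX
cycle 19: I4 EX; I5 WR R4
cycle 20: I4 WR R2
cycle 21: I6→FPMUL
cycle 22: I6 RO; I7→FPADD
cycle 23: I7 RO
cycle 26: I7 EX
cycle 27: I6 EX; I7 WR R1
cycle 28: I6 WR R2

cycle = 28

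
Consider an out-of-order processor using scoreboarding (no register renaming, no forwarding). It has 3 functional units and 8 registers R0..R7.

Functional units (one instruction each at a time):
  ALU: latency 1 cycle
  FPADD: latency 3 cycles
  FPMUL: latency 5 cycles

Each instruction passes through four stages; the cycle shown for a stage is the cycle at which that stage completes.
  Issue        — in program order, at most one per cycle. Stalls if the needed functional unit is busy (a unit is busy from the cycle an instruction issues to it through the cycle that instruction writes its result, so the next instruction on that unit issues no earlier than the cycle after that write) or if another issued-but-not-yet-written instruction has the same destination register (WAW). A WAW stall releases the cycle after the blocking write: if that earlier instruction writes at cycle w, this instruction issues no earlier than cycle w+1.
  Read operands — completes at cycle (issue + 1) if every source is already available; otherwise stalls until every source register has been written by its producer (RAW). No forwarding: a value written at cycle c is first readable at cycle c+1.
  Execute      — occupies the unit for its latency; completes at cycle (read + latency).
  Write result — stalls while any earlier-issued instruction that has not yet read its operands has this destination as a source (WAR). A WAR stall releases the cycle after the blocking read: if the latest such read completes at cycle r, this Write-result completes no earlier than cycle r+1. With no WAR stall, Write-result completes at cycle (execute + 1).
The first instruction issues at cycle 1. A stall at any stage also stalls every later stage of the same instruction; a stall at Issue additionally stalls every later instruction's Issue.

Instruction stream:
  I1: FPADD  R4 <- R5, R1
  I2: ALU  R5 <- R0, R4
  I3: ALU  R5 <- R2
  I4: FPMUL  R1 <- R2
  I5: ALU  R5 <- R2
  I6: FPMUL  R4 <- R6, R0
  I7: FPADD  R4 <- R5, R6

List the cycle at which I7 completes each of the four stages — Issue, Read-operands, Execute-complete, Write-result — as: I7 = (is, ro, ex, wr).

[1] I1 dispatched to FPADD
[2] I1 operands ready; I2 dispatched to ALU
[5] I1 complete
[6] R4←I1
[7] I2 operands ready
[8] I2 complete
[9] R5←I2
[10] I3 dispatched to ALU
[11] I3 operands ready; I4 dispatched to FPMUL
[12] I3 complete; I4 operands ready
[13] R5←I3
[14] I5 dispatched to ALU
[15] I5 operands ready
[16] I5 complete
[17] I4 complete; R5←I5
[18] R1←I4
[19] I6 dispatched to FPMUL
[20] I6 operands ready
[25] I6 complete
[26] R4←I6
[27] I7 dispatched to FPADD
[28] I7 operands ready
[31] I7 complete
[32] R4←I7

I7 = (27, 28, 31, 32)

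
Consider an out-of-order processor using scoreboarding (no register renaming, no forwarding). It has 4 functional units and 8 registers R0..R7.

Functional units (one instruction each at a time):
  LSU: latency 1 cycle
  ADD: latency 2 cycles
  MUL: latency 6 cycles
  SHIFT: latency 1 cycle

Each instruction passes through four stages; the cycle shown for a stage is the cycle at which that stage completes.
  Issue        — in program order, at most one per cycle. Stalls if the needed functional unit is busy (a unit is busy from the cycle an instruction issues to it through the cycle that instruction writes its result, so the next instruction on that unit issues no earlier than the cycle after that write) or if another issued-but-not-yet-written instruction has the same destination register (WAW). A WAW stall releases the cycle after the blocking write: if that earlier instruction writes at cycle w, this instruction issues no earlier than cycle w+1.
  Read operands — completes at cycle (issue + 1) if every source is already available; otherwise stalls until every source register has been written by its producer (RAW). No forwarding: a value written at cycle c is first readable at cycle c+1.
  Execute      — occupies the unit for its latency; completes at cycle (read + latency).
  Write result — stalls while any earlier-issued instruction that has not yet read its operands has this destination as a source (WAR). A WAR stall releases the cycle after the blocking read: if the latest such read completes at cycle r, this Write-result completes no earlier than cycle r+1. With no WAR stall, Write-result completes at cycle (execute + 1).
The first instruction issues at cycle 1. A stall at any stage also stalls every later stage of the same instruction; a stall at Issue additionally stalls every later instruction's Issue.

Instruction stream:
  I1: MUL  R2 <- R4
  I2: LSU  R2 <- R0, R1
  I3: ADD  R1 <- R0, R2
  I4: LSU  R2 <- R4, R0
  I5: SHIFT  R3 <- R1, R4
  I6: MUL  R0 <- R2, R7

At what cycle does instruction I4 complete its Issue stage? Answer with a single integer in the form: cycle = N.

cycle 1: I1→MUL
cycle 2: I1 RO
cycle 8: I1 EX
cycle 9: I1 WR R2
cycle 10: I2→LSU
cycle 11: I2 RO; I3→ADD
cycle 12: I2 EX
cycle 13: I2 WR R2
cycle 14: I3 RO; I4→LSU
cycle 15: I4 RO; I5→SHIFT
cycle 16: I3 EX; I4 EX; I6→MUL
cycle 17: I3 WR R1; I4 WR R2
cycle 18: I5 RO; I6 RO
cycle 19: I5 EX
cycle 20: I5 WR R3
cycle 24: I6 EX
cycle 25: I6 WR R0

cycle = 14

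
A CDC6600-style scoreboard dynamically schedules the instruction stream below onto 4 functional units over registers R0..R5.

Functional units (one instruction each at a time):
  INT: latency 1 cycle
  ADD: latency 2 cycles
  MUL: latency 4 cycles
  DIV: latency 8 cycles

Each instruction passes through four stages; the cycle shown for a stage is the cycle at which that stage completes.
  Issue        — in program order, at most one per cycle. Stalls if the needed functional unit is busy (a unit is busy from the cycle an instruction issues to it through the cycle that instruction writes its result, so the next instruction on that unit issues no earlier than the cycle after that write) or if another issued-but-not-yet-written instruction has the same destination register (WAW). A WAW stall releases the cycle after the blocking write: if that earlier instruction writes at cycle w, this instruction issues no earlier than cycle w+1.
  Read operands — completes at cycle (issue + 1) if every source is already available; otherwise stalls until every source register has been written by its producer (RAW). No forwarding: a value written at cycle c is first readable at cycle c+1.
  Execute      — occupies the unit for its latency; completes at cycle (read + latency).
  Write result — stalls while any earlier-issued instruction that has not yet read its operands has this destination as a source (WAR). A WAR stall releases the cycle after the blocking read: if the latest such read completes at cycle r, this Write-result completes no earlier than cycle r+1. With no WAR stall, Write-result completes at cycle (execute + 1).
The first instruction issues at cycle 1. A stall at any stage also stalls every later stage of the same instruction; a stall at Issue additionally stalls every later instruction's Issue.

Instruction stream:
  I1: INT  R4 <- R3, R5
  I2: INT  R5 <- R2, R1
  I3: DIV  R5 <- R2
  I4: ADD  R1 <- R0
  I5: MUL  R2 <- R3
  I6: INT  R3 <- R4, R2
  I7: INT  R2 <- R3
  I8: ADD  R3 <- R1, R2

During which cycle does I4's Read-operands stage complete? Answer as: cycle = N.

cycle = 11

1) issue 1, read 2, done 3, write 4
2) issue 5, read 6, done 7, write 8  <struct: INT busy until I1 writes@4>
3) issue 9, read 10, done 18, write 19  <WAW R5: wait I2 write@8>
4) issue 10, read 11, done 13, write 14
5) issue 11, read 12, done 16, write 17
6) issue 12, read 18, done 19, write 20  <RAW R2: wait I5 write@17>
7) issue 21, read 22, done 23, write 24  <struct: INT busy until I6 writes@20>
8) issue 22, read 25, done 27, write 28  <RAW R2: wait I7 write@24>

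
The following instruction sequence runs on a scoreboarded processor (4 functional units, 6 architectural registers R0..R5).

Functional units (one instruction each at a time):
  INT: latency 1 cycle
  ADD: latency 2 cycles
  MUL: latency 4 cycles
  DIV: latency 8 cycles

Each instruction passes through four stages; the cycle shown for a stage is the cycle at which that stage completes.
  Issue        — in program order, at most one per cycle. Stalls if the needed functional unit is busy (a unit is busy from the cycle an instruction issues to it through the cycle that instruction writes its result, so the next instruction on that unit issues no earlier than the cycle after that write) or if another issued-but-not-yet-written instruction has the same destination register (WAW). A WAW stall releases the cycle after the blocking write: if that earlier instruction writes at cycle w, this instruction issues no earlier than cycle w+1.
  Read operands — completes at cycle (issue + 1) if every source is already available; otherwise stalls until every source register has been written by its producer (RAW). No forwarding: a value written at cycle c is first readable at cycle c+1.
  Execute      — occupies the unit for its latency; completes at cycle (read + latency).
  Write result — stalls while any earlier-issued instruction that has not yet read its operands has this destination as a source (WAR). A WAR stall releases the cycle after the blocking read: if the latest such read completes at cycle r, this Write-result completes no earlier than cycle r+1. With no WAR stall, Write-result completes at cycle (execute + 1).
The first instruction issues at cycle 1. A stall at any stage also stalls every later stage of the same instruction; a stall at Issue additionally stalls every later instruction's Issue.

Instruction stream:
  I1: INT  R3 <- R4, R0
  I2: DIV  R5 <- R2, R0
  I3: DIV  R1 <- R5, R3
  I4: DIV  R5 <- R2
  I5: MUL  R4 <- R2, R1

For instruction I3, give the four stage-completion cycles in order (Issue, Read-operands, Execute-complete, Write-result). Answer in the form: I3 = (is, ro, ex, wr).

I3 = (13, 14, 22, 23)

[1] issue I1 (INT)
[2] I1 read-ops · issue I2 (DIV)
[3] I1 finished on INT · I2 read-ops
[4] I1→R3
[11] I2 finished on DIV
[12] I2→R5
[13] issue I3 (DIV)
[14] I3 read-ops
[22] I3 finished on DIV
[23] I3→R1
[24] issue I4 (DIV)
[25] I4 read-ops · issue I5 (MUL)
[26] I5 read-ops
[30] I5 finished on MUL
[31] I5→R4
[33] I4 finished on DIV
[34] I4→R5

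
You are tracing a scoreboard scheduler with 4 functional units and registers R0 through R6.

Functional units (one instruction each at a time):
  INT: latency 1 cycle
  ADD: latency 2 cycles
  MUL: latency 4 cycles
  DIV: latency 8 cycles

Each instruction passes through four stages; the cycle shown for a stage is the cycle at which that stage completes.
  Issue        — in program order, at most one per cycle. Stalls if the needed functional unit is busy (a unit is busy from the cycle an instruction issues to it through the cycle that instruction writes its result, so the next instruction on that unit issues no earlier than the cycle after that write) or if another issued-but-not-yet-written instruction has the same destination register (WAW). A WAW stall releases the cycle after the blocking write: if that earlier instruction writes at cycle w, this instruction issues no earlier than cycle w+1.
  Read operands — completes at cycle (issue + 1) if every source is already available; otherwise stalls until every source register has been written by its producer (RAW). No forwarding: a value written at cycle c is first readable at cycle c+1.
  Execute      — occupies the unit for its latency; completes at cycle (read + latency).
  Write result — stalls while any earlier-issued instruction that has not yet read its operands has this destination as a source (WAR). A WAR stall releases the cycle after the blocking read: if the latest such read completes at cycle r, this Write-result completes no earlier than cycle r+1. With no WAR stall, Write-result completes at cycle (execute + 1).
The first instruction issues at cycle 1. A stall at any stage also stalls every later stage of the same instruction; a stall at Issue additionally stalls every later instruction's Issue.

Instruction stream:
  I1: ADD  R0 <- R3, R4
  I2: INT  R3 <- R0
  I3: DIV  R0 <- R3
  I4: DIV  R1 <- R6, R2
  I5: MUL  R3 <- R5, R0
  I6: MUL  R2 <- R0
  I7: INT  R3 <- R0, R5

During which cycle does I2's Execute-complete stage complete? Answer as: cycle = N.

cycle = 7

t=1  issue I1 (ADD)
t=2  I1 read-ops · issue I2 (INT)
t=4  I1 finished on ADD
t=5  I1→R0
t=6  I2 read-ops · issue I3 (DIV)
t=7  I2 finished on INT
t=8  I2→R3
t=9  I3 read-ops
t=17  I3 finished on DIV
t=18  I3→R0
t=19  issue I4 (DIV)
t=20  I4 read-ops · issue I5 (MUL)
t=21  I5 read-ops
t=25  I5 finished on MUL
t=26  I5→R3
t=27  issue I6 (MUL)
t=28  I4 finished on DIV · I6 read-ops · issue I7 (INT)
t=29  I4→R1 · I7 read-ops
t=30  I7 finished on INT
t=31  I7→R3
t=32  I6 finished on MUL
t=33  I6→R2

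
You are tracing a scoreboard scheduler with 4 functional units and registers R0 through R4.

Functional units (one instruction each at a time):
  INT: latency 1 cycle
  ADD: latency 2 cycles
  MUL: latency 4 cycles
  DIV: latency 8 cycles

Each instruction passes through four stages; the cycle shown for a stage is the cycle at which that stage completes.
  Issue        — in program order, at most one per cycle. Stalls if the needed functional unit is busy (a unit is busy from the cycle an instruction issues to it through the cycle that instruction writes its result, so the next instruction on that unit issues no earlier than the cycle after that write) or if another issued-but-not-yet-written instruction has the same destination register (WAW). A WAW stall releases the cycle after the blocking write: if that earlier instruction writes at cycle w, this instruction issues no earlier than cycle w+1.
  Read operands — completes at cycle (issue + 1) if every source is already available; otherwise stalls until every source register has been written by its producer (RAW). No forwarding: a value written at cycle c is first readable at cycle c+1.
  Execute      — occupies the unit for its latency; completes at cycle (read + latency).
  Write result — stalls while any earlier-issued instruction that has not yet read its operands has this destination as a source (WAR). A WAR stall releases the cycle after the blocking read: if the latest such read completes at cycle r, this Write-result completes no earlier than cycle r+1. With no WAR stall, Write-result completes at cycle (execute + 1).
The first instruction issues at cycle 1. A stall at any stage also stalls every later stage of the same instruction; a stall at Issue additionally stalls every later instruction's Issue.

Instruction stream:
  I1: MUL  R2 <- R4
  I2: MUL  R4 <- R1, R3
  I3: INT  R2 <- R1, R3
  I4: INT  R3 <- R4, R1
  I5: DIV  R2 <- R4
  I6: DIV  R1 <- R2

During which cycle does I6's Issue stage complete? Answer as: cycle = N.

cycle = 25

I1  is:1  ro:2  ex:6  wr:7
I2  is:8  ro:9  ex:13  wr:14  — struct: MUL busy until I1 writes@7
I3  is:9  ro:10  ex:11  wr:12
I4  is:13  ro:15  ex:16  wr:17  — struct: INT busy until I3 writes@12, RAW R4: wait I2 write@14
I5  is:14  ro:15  ex:23  wr:24
I6  is:25  ro:26  ex:34  wr:35  — struct: DIV busy until I5 writes@24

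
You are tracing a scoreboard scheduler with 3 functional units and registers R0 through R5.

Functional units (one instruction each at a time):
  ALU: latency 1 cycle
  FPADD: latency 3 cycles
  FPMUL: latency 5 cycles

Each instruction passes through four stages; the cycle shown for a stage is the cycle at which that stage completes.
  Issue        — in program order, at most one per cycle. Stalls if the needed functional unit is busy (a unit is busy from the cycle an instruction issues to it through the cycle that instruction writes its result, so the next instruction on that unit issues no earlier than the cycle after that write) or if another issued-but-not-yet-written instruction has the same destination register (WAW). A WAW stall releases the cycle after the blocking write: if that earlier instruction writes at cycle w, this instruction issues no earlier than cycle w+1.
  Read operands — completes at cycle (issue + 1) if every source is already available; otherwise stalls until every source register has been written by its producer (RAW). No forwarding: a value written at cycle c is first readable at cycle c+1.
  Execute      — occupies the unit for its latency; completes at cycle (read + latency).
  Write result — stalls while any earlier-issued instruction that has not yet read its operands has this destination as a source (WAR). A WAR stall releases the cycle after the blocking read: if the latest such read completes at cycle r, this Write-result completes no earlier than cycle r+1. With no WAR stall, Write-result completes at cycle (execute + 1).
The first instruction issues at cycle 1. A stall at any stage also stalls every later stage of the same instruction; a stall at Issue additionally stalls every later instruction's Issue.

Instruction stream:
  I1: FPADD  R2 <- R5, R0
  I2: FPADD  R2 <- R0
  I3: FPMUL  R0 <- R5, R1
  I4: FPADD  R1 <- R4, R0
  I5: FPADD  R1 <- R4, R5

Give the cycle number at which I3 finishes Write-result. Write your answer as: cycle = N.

cycle = 15

[1] issue I1 (FPADD)
[2] I1 read-ops
[5] I1 finished on FPADD
[6] I1→R2
[7] issue I2 (FPADD)
[8] I2 read-ops; issue I3 (FPMUL)
[9] I3 read-ops
[11] I2 finished on FPADD
[12] I2→R2
[13] issue I4 (FPADD)
[14] I3 finished on FPMUL
[15] I3→R0
[16] I4 read-ops
[19] I4 finished on FPADD
[20] I4→R1
[21] issue I5 (FPADD)
[22] I5 read-ops
[25] I5 finished on FPADD
[26] I5→R1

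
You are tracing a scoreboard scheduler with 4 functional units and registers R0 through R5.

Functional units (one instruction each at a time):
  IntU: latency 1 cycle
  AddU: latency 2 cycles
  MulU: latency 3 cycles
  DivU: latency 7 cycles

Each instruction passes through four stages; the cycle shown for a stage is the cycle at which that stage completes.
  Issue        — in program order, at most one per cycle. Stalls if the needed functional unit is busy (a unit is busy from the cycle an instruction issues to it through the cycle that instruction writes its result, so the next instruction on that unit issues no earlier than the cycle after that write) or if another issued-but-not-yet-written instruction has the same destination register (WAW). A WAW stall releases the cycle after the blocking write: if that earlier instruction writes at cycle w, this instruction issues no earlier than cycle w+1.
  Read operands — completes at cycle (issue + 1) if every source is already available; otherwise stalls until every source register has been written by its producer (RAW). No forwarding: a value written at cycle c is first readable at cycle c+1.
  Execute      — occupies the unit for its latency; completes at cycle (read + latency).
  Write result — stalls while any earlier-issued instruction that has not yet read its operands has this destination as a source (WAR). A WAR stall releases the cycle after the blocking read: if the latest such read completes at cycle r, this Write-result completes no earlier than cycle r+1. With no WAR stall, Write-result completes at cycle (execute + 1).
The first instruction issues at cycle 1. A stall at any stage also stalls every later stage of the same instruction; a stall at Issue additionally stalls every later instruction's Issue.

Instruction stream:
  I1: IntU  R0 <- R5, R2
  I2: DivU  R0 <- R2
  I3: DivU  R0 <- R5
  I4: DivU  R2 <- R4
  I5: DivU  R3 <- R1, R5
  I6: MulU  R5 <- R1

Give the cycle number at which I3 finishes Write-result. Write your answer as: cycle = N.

cycle = 24

c1: I1 issues→IntU
c2: I1 reads
c3: I1 exec-done
c4: I1 writes R0
c5: I2 issues→DivU
c6: I2 reads
c13: I2 exec-done
c14: I2 writes R0
c15: I3 issues→DivU
c16: I3 reads
c23: I3 exec-done
c24: I3 writes R0
c25: I4 issues→DivU
c26: I4 reads
c33: I4 exec-done
c34: I4 writes R2
c35: I5 issues→DivU
c36: I5 reads, I6 issues→MulU
c37: I6 reads
c40: I6 exec-done
c41: I6 writes R5
c43: I5 exec-done
c44: I5 writes R3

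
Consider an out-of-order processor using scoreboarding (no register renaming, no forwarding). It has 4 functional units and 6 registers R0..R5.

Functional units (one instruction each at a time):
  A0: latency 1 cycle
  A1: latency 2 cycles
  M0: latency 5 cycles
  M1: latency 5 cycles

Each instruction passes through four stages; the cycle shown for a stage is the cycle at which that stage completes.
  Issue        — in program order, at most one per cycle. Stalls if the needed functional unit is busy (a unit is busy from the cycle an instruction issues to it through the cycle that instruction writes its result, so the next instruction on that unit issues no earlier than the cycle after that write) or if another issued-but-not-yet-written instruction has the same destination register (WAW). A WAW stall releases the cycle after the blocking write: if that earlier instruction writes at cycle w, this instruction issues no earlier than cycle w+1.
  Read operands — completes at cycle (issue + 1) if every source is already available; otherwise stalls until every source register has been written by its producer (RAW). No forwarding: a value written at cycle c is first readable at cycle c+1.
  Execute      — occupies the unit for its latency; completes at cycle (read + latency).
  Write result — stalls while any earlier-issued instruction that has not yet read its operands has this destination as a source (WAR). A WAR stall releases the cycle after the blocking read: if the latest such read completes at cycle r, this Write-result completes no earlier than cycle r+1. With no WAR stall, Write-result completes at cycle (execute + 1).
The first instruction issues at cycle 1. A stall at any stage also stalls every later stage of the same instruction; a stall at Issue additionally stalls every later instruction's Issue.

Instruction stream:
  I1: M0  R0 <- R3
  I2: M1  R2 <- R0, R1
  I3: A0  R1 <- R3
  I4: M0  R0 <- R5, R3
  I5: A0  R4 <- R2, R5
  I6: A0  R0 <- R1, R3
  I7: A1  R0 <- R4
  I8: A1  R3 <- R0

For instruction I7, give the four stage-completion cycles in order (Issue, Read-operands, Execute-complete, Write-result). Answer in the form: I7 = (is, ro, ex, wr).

cycle 1: issue I1 (M0)
cycle 2: I1 read-ops; issue I2 (M1)
cycle 3: issue I3 (A0)
cycle 4: I3 read-ops
cycle 5: I3 finished on A0
cycle 7: I1 finished on M0
cycle 8: I1→R0
cycle 9: I2 read-ops; issue I4 (M0)
cycle 10: I3→R1; I4 read-ops
cycle 11: issue I5 (A0)
cycle 14: I2 finished on M1
cycle 15: I2→R2; I4 finished on M0
cycle 16: I4→R0; I5 read-ops
cycle 17: I5 finished on A0
cycle 18: I5→R4
cycle 19: issue I6 (A0)
cycle 20: I6 read-ops
cycle 21: I6 finished on A0
cycle 22: I6→R0
cycle 23: issue I7 (A1)
cycle 24: I7 read-ops
cycle 26: I7 finished on A1
cycle 27: I7→R0
cycle 28: issue I8 (A1)
cycle 29: I8 read-ops
cycle 31: I8 finished on A1
cycle 32: I8→R3

I7 = (23, 24, 26, 27)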